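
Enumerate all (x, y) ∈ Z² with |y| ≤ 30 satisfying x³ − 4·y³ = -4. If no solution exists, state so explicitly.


The equation is x³ - 4y³ = -4. For fixed y, x³ = 4·y³ − 4, so a solution requires the RHS to be a perfect cube.
Strategy: iterate y from -30 to 30, compute RHS = 4·y³ − 4, and check whether it is a (positive or negative) perfect cube.
Check small values of y:
  y = 0: RHS = -4 is not a perfect cube.
  y = 1: RHS = 0 = (0)³ ⇒ x = 0 works.
  y = -1: RHS = -8 = (-2)³ ⇒ x = -2 works.
  y = 2: RHS = 28 is not a perfect cube.
  y = -2: RHS = -36 is not a perfect cube.
  y = 3: RHS = 104 is not a perfect cube.
  y = -3: RHS = -112 is not a perfect cube.
Continuing the search up to |y| = 30 finds no further solutions beyond those listed.
Collected solutions: (0, 1), (-2, -1).

Solutions (with |y| ≤ 30): (0, 1), (-2, -1).


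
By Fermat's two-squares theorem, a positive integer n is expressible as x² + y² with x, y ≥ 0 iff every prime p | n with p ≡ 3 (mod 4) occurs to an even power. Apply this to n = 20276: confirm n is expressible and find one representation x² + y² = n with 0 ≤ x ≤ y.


Step 1: Factor n = 20276 = 2^2 · 37 · 137.
Step 2: Check the mod-4 condition on each prime factor: 2 = 2 (special); 37 ≡ 1 (mod 4), exponent 1; 137 ≡ 1 (mod 4), exponent 1.
All primes ≡ 3 (mod 4) appear to even exponent (or don't appear), so by the two-squares theorem n IS expressible as a sum of two squares.
Step 3: Build a representation. Group n = k² · m with k = 2 and m = 37 · 137 = 5069 (a product of primes ≡ 1 (mod 4)); a representation of m scales to one of n via (k·x)² + (k·y)² = k²(x² + y²). Each prime p ≡ 1 (mod 4) is itself a sum of two squares; find a² by testing p − a² for a perfect square:
  37: 37 − 1² = 36 = 6² ⇒ 37 = 1² + 6².
  137: 137 − 1² = 136, 137 − 2² = 133, 137 − 3² = 128, 137 − 4² = 121 = 11² ⇒ 137 = 4² + 11².
  Combine using the Brahmagupta–Fibonacci identity (a² + b²)(c² + d²) = (ac − bd)² + (ad + bc)² = (ac + bd)² + (ad − bc)²:
  37 · 137 = 5069: from (1² + 6²)(4² + 11²), take (1·4 − 6·11, 1·11 + 6·4) = (4 − 66, 11 + 24) = (-62, 35); dropping signs (only squares matter) gives (62, 35); check 62² + 35² = 3844 + 1225 = 5069 ✓.
  Scale by k = 2: (2·62, 2·35) = (124, 70).
Step 4: Order so x ≤ y and verify: 70² + 124² = 4900 + 15376 = 20276 = n. ✓

n = 20276 = 70² + 124² (one valid representation with x ≤ y).


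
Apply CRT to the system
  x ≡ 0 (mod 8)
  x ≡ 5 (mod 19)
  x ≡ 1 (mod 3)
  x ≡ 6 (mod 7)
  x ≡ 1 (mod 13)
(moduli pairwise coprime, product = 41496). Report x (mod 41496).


Product of moduli M = 8 · 19 · 3 · 7 · 13 = 41496.
Merge one congruence at a time:
  Start: x ≡ 0 (mod 8).
  Combine with x ≡ 5 (mod 19); new modulus lcm = 152.
    Write x = 0 + 8·t and substitute into x ≡ 5 (mod 19): 8·t ≡ 5 − 0 = 5 (mod 19).
    The inverse of 8 mod 19 is 12 (since 8·12 = 96 = 5·19 + 1), so t ≡ 12·5 = 60 ≡ 3 (mod 19).
    Then x = 0 + 8·3 = 24, valid modulo lcm(8, 19) = 152: x ≡ 24 (mod 152).
  Combine with x ≡ 1 (mod 3); new modulus lcm = 456.
    Write x = 24 + 152·t and substitute into x ≡ 1 (mod 3): 152·t ≡ 1 − 24 = -23 (mod 3).
    Reduce coefficients mod 3: 2·t ≡ 1 (mod 3).
    The inverse of 2 mod 3 is 2 (since 2·2 = 4 = 1·3 + 1), so t ≡ 2·1 = 2 ≡ 2 (mod 3).
    Then x = 24 + 152·2 = 328, valid modulo lcm(152, 3) = 456: x ≡ 328 (mod 456).
  Combine with x ≡ 6 (mod 7); new modulus lcm = 3192.
    Write x = 328 + 456·t and substitute into x ≡ 6 (mod 7): 456·t ≡ 6 − 328 = -322 (mod 7).
    Reduce coefficients mod 7: 1·t ≡ 0 (mod 7).
    So t ≡ 0 (mod 7).
    Then x = 328 + 456·0 = 328, valid modulo lcm(456, 7) = 3192: x ≡ 328 (mod 3192).
  Combine with x ≡ 1 (mod 13); new modulus lcm = 41496.
    Write x = 328 + 3192·t and substitute into x ≡ 1 (mod 13): 3192·t ≡ 1 − 328 = -327 (mod 13).
    Reduce coefficients mod 13: 7·t ≡ 11 (mod 13).
    The inverse of 7 mod 13 is 2 (since 7·2 = 14 = 1·13 + 1), so t ≡ 2·11 = 22 ≡ 9 (mod 13).
    Then x = 328 + 3192·9 = 29056, valid modulo lcm(3192, 13) = 41496: x ≡ 29056 (mod 41496).
Verify against each original: 29056 mod 8 = 0, 29056 mod 19 = 5, 29056 mod 3 = 1, 29056 mod 7 = 6, 29056 mod 13 = 1.

x ≡ 29056 (mod 41496).


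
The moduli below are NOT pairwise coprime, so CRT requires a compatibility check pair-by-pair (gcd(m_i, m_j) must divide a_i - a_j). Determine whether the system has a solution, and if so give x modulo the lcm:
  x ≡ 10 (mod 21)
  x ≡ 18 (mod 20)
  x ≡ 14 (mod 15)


Moduli 21, 20, 15 are not pairwise coprime, so CRT works modulo lcm(m_i) when all pairwise compatibility conditions hold.
Pairwise compatibility: gcd(m_i, m_j) must divide a_i - a_j for every pair.
Merge one congruence at a time:
  Start: x ≡ 10 (mod 21).
  Combine with x ≡ 18 (mod 20): gcd(21, 20) = 1; 18 - 10 = 8, which IS divisible by 1, so compatible.
    Write x = 10 + 21·t and substitute into x ≡ 18 (mod 20): 21·t ≡ 18 − 10 = 8 (mod 20).
    Reduce coefficients mod 20: 1·t ≡ 8 (mod 20).
    So t ≡ 8 (mod 20).
    Then x = 10 + 21·8 = 178, valid modulo lcm(21, 20) = 420: x ≡ 178 (mod 420).
  Combine with x ≡ 14 (mod 15): gcd(420, 15) = 15, and 14 - 178 = -164 is NOT divisible by 15.
    ⇒ system is inconsistent (no integer solution).

No solution (the system is inconsistent).


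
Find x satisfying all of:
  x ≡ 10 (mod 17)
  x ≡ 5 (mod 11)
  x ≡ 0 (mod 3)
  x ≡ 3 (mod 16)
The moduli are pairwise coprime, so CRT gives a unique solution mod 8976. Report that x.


Product of moduli M = 17 · 11 · 3 · 16 = 8976.
Merge one congruence at a time:
  Start: x ≡ 10 (mod 17).
  Combine with x ≡ 5 (mod 11); new modulus lcm = 187.
    Write x = 10 + 17·t and substitute into x ≡ 5 (mod 11): 17·t ≡ 5 − 10 = -5 (mod 11).
    Reduce coefficients mod 11: 6·t ≡ 6 (mod 11).
    The inverse of 6 mod 11 is 2 (since 6·2 = 12 = 1·11 + 1), so t ≡ 2·6 = 12 ≡ 1 (mod 11).
    Then x = 10 + 17·1 = 27, valid modulo lcm(17, 11) = 187: x ≡ 27 (mod 187).
  Combine with x ≡ 0 (mod 3); new modulus lcm = 561.
    Write x = 27 + 187·t and substitute into x ≡ 0 (mod 3): 187·t ≡ 0 − 27 = -27 (mod 3).
    Reduce coefficients mod 3: 1·t ≡ 0 (mod 3).
    So t ≡ 0 (mod 3).
    Then x = 27 + 187·0 = 27, valid modulo lcm(187, 3) = 561: x ≡ 27 (mod 561).
  Combine with x ≡ 3 (mod 16); new modulus lcm = 8976.
    Write x = 27 + 561·t and substitute into x ≡ 3 (mod 16): 561·t ≡ 3 − 27 = -24 (mod 16).
    Reduce coefficients mod 16: 1·t ≡ 8 (mod 16).
    So t ≡ 8 (mod 16).
    Then x = 27 + 561·8 = 4515, valid modulo lcm(561, 16) = 8976: x ≡ 4515 (mod 8976).
Verify against each original: 4515 mod 17 = 10, 4515 mod 11 = 5, 4515 mod 3 = 0, 4515 mod 16 = 3.

x ≡ 4515 (mod 8976).


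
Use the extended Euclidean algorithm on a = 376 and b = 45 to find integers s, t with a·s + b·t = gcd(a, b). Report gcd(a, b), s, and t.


Euclidean algorithm on (376, 45) — divide until remainder is 0:
  376 = 8 · 45 + 16
  45 = 2 · 16 + 13
  16 = 1 · 13 + 3
  13 = 4 · 3 + 1
  3 = 3 · 1 + 0
gcd(376, 45) = 1.
Track Bezout coefficients alongside the remainders: start with r₀ = 376 = a·1 + b·0 (s = 1, t = 0) and r₁ = 45 = a·0 + b·1 (s = 0, t = 1); each new remainder r_{k+1} = r_{k-1} − q_k·r_k inherits s_{k+1} = s_{k-1} − q_k·s_k, t_{k+1} = t_{k-1} − q_k·t_k, so r_k = a·s_k + b·t_k at every step:
  q = 8: r = 16, s = 1 − 8·0 = 1, t = 0 − 8·1 = -8  (check: 376·1 + 45·(-8) = 16)
  q = 2: r = 13, s = 0 − 2·1 = -2, t = 1 − 2·(-8) = 17  (check: 376·(-2) + 45·17 = 13)
  q = 1: r = 3, s = 1 − 1·(-2) = 3, t = -8 − 1·17 = -25  (check: 376·3 + 45·(-25) = 3)
  q = 4: r = 1, s = -2 − 4·3 = -14, t = 17 − 4·(-25) = 117  (check: 376·(-14) + 45·117 = 1)
The row with r = 1 (the gcd) gives the Bezout coefficients s = -14, t = 117.
Result: 376 · (-14) + 45 · (117) = 1.

gcd(376, 45) = 1; s = -14, t = 117 (check: 376·(-14) + 45·117 = 1).


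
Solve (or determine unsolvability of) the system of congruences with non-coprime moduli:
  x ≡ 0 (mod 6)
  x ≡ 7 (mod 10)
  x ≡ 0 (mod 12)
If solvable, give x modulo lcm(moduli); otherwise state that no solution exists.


Moduli 6, 10, 12 are not pairwise coprime, so CRT works modulo lcm(m_i) when all pairwise compatibility conditions hold.
Pairwise compatibility: gcd(m_i, m_j) must divide a_i - a_j for every pair.
Merge one congruence at a time:
  Start: x ≡ 0 (mod 6).
  Combine with x ≡ 7 (mod 10): gcd(6, 10) = 2, and 7 - 0 = 7 is NOT divisible by 2.
    ⇒ system is inconsistent (no integer solution).

No solution (the system is inconsistent).


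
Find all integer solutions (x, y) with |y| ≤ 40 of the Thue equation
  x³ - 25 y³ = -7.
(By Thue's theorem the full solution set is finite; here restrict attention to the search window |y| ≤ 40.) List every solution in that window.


The equation is x³ - 25y³ = -7. For fixed y, x³ = 25·y³ − 7, so a solution requires the RHS to be a perfect cube.
Strategy: iterate y from -40 to 40, compute RHS = 25·y³ − 7, and check whether it is a (positive or negative) perfect cube.
Check small values of y:
  y = 0: RHS = -7 is not a perfect cube.
  y = 1: RHS = 18 is not a perfect cube.
  y = -1: RHS = -32 is not a perfect cube.
  y = 2: RHS = 193 is not a perfect cube.
  y = -2: RHS = -207 is not a perfect cube.
  y = 3: RHS = 668 is not a perfect cube.
  y = -3: RHS = -682 is not a perfect cube.
Continuing the search up to |y| = 40 finds no solutions either.
No (x, y) in the scanned range satisfies the equation.

No integer solutions with |y| ≤ 40.


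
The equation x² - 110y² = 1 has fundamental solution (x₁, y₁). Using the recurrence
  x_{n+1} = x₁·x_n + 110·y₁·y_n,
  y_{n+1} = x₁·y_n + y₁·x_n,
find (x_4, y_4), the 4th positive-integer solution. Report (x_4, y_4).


Step 1: Find the fundamental solution (x₁, y₁) of x² - 110y² = 1.
  Expand √110 as a continued fraction. a₀ = ⌊√110⌋ = 10; iterate m_{k+1} = d_k·a_k − m_k, d_{k+1} = (110 − m_{k+1}²)/d_k, a_{k+1} = ⌊(a₀ + m_{k+1})/d_{k+1}⌋ (starting m₀ = 0, d₀ = 1), with convergents p_k = a_k·p_{k-1} + p_{k-2}, q_k = a_k·q_{k-1} + q_{k-2} (p₋₁ = 1, q₋₁ = 0):
  k = 0: a₀ = 10; p₀/q₀ = 10/1; p₀² − 110·q₀² = 100 − 110 = -10.
  k = 1: m = 10, d = 10, a = ⌊(10 + 10)/10⌋ = 2; p/q = (2·10 + 1)/(2·1 + 0) = 21/2; p² − 110·q² = 441 − 440 = 1.
  The first convergent with p² − 110·q² = 1 gives the fundamental solution (x₁, y₁) = (21, 2).
Step 2: Apply the recurrence (x_{n+1}, y_{n+1}) = (x₁x_n + 110y₁y_n, x₁y_n + y₁x_n) repeatedly.
  From (x_1, y_1) = (21, 2): x_2 = 21·21 + 110·2·2 = 881; y_2 = 21·2 + 2·21 = 84.
  From (x_2, y_2) = (881, 84): x_3 = 21·881 + 110·2·84 = 36981; y_3 = 21·84 + 2·881 = 3526.
  From (x_3, y_3) = (36981, 3526): x_4 = 21·36981 + 110·2·3526 = 1552321; y_4 = 21·3526 + 2·36981 = 148008.
Step 3: Verify x_4² - 110·y_4² = 2409700487041 - 2409700487040 = 1 (should be 1). ✓

(x_1, y_1) = (21, 2); (x_4, y_4) = (1552321, 148008).


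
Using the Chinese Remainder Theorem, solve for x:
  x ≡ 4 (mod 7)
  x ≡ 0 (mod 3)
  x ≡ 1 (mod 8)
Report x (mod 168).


Moduli 7, 3, 8 are pairwise coprime; by CRT there is a unique solution modulo M = 7 · 3 · 8 = 168.
Solve pairwise, accumulating the modulus:
  Start with x ≡ 4 (mod 7).
  Combine with x ≡ 0 (mod 3): since gcd(7, 3) = 1, we get a unique residue mod 21.
    Write x = 4 + 7·t and substitute into x ≡ 0 (mod 3): 7·t ≡ 0 − 4 = -4 (mod 3).
    Reduce coefficients mod 3: 1·t ≡ 2 (mod 3).
    So t ≡ 2 (mod 3).
    Then x = 4 + 7·2 = 18, valid modulo lcm(7, 3) = 21: x ≡ 18 (mod 21).
  Combine with x ≡ 1 (mod 8): since gcd(21, 8) = 1, we get a unique residue mod 168.
    Write x = 18 + 21·t and substitute into x ≡ 1 (mod 8): 21·t ≡ 1 − 18 = -17 (mod 8).
    Reduce coefficients mod 8: 5·t ≡ 7 (mod 8).
    The inverse of 5 mod 8 is 5 (since 5·5 = 25 = 3·8 + 1), so t ≡ 5·7 = 35 ≡ 3 (mod 8).
    Then x = 18 + 21·3 = 81, valid modulo lcm(21, 8) = 168: x ≡ 81 (mod 168).
Verify: 81 mod 7 = 4 ✓, 81 mod 3 = 0 ✓, 81 mod 8 = 1 ✓.

x ≡ 81 (mod 168).


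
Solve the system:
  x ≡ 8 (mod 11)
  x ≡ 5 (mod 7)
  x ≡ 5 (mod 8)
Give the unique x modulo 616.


Moduli 11, 7, 8 are pairwise coprime; by CRT there is a unique solution modulo M = 11 · 7 · 8 = 616.
Solve pairwise, accumulating the modulus:
  Start with x ≡ 8 (mod 11).
  Combine with x ≡ 5 (mod 7): since gcd(11, 7) = 1, we get a unique residue mod 77.
    Write x = 8 + 11·t and substitute into x ≡ 5 (mod 7): 11·t ≡ 5 − 8 = -3 (mod 7).
    Reduce coefficients mod 7: 4·t ≡ 4 (mod 7).
    The inverse of 4 mod 7 is 2 (since 4·2 = 8 = 1·7 + 1), so t ≡ 2·4 = 8 ≡ 1 (mod 7).
    Then x = 8 + 11·1 = 19, valid modulo lcm(11, 7) = 77: x ≡ 19 (mod 77).
  Combine with x ≡ 5 (mod 8): since gcd(77, 8) = 1, we get a unique residue mod 616.
    Write x = 19 + 77·t and substitute into x ≡ 5 (mod 8): 77·t ≡ 5 − 19 = -14 (mod 8).
    Reduce coefficients mod 8: 5·t ≡ 2 (mod 8).
    The inverse of 5 mod 8 is 5 (since 5·5 = 25 = 3·8 + 1), so t ≡ 5·2 = 10 ≡ 2 (mod 8).
    Then x = 19 + 77·2 = 173, valid modulo lcm(77, 8) = 616: x ≡ 173 (mod 616).
Verify: 173 mod 11 = 8 ✓, 173 mod 7 = 5 ✓, 173 mod 8 = 5 ✓.

x ≡ 173 (mod 616).


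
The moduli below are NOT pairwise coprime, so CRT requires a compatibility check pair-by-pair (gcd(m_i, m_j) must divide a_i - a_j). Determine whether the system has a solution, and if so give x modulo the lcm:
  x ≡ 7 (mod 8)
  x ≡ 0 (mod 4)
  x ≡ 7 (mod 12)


Moduli 8, 4, 12 are not pairwise coprime, so CRT works modulo lcm(m_i) when all pairwise compatibility conditions hold.
Pairwise compatibility: gcd(m_i, m_j) must divide a_i - a_j for every pair.
Merge one congruence at a time:
  Start: x ≡ 7 (mod 8).
  Combine with x ≡ 0 (mod 4): gcd(8, 4) = 4, and 0 - 7 = -7 is NOT divisible by 4.
    ⇒ system is inconsistent (no integer solution).

No solution (the system is inconsistent).


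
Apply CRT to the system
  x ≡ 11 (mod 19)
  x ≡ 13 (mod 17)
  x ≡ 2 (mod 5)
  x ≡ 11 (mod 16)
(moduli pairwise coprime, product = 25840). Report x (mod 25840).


Product of moduli M = 19 · 17 · 5 · 16 = 25840.
Merge one congruence at a time:
  Start: x ≡ 11 (mod 19).
  Combine with x ≡ 13 (mod 17); new modulus lcm = 323.
    Write x = 11 + 19·t and substitute into x ≡ 13 (mod 17): 19·t ≡ 13 − 11 = 2 (mod 17).
    Reduce coefficients mod 17: 2·t ≡ 2 (mod 17).
    The inverse of 2 mod 17 is 9 (since 2·9 = 18 = 1·17 + 1), so t ≡ 9·2 = 18 ≡ 1 (mod 17).
    Then x = 11 + 19·1 = 30, valid modulo lcm(19, 17) = 323: x ≡ 30 (mod 323).
  Combine with x ≡ 2 (mod 5); new modulus lcm = 1615.
    Write x = 30 + 323·t and substitute into x ≡ 2 (mod 5): 323·t ≡ 2 − 30 = -28 (mod 5).
    Reduce coefficients mod 5: 3·t ≡ 2 (mod 5).
    The inverse of 3 mod 5 is 2 (since 3·2 = 6 = 1·5 + 1), so t ≡ 2·2 = 4 ≡ 4 (mod 5).
    Then x = 30 + 323·4 = 1322, valid modulo lcm(323, 5) = 1615: x ≡ 1322 (mod 1615).
  Combine with x ≡ 11 (mod 16); new modulus lcm = 25840.
    Write x = 1322 + 1615·t and substitute into x ≡ 11 (mod 16): 1615·t ≡ 11 − 1322 = -1311 (mod 16).
    Reduce coefficients mod 16: 15·t ≡ 1 (mod 16).
    The inverse of 15 mod 16 is 15 (since 15·15 = 225 = 14·16 + 1), so t ≡ 15·1 = 15 ≡ 15 (mod 16).
    Then x = 1322 + 1615·15 = 25547, valid modulo lcm(1615, 16) = 25840: x ≡ 25547 (mod 25840).
Verify against each original: 25547 mod 19 = 11, 25547 mod 17 = 13, 25547 mod 5 = 2, 25547 mod 16 = 11.

x ≡ 25547 (mod 25840).


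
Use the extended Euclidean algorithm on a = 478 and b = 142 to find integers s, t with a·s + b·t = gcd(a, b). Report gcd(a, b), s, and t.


Euclidean algorithm on (478, 142) — divide until remainder is 0:
  478 = 3 · 142 + 52
  142 = 2 · 52 + 38
  52 = 1 · 38 + 14
  38 = 2 · 14 + 10
  14 = 1 · 10 + 4
  10 = 2 · 4 + 2
  4 = 2 · 2 + 0
gcd(478, 142) = 2.
Track Bezout coefficients alongside the remainders: start with r₀ = 478 = a·1 + b·0 (s = 1, t = 0) and r₁ = 142 = a·0 + b·1 (s = 0, t = 1); each new remainder r_{k+1} = r_{k-1} − q_k·r_k inherits s_{k+1} = s_{k-1} − q_k·s_k, t_{k+1} = t_{k-1} − q_k·t_k, so r_k = a·s_k + b·t_k at every step:
  q = 3: r = 52, s = 1 − 3·0 = 1, t = 0 − 3·1 = -3  (check: 478·1 + 142·(-3) = 52)
  q = 2: r = 38, s = 0 − 2·1 = -2, t = 1 − 2·(-3) = 7  (check: 478·(-2) + 142·7 = 38)
  q = 1: r = 14, s = 1 − 1·(-2) = 3, t = -3 − 1·7 = -10  (check: 478·3 + 142·(-10) = 14)
  q = 2: r = 10, s = -2 − 2·3 = -8, t = 7 − 2·(-10) = 27  (check: 478·(-8) + 142·27 = 10)
  q = 1: r = 4, s = 3 − 1·(-8) = 11, t = -10 − 1·27 = -37  (check: 478·11 + 142·(-37) = 4)
  q = 2: r = 2, s = -8 − 2·11 = -30, t = 27 − 2·(-37) = 101  (check: 478·(-30) + 142·101 = 2)
The row with r = 2 (the gcd) gives the Bezout coefficients s = -30, t = 101.
Result: 478 · (-30) + 142 · (101) = 2.

gcd(478, 142) = 2; s = -30, t = 101 (check: 478·(-30) + 142·101 = 2).


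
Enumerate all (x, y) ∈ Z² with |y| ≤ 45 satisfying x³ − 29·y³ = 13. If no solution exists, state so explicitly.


The equation is x³ - 29y³ = 13. For fixed y, x³ = 29·y³ + 13, so a solution requires the RHS to be a perfect cube.
Strategy: iterate y from -45 to 45, compute RHS = 29·y³ + 13, and check whether it is a (positive or negative) perfect cube.
Check small values of y:
  y = 0: RHS = 13 is not a perfect cube.
  y = 1: RHS = 42 is not a perfect cube.
  y = -1: RHS = -16 is not a perfect cube.
  y = 2: RHS = 245 is not a perfect cube.
  y = -2: RHS = -219 is not a perfect cube.
  y = 3: RHS = 796 is not a perfect cube.
  y = -3: RHS = -770 is not a perfect cube.
Continuing the search up to |y| = 45 finds no solutions either.
No (x, y) in the scanned range satisfies the equation.

No integer solutions with |y| ≤ 45.


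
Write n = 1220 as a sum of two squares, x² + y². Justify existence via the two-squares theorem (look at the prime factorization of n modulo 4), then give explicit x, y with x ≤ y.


Step 1: Factor n = 1220 = 2^2 · 5 · 61.
Step 2: Check the mod-4 condition on each prime factor: 2 = 2 (special); 5 ≡ 1 (mod 4), exponent 1; 61 ≡ 1 (mod 4), exponent 1.
All primes ≡ 3 (mod 4) appear to even exponent (or don't appear), so by the two-squares theorem n IS expressible as a sum of two squares.
Step 3: Build a representation. Group n = k² · m with k = 2 and m = 5 · 61 = 305 (a product of primes ≡ 1 (mod 4)); a representation of m scales to one of n via (k·x)² + (k·y)² = k²(x² + y²). Each prime p ≡ 1 (mod 4) is itself a sum of two squares; find a² by testing p − a² for a perfect square:
  5: 5 − 1² = 4 = 2² ⇒ 5 = 1² + 2².
  61: 61 − 1² = 60, 61 − 2² = 57, 61 − 3² = 52, 61 − 4² = 45, 61 − 5² = 36 = 6² ⇒ 61 = 5² + 6².
  Combine using the Brahmagupta–Fibonacci identity (a² + b²)(c² + d²) = (ac − bd)² + (ad + bc)² = (ac + bd)² + (ad − bc)²:
  5 · 61 = 305: from (1² + 2²)(5² + 6²), take (1·5 − 2·6, 1·6 + 2·5) = (5 − 12, 6 + 10) = (-7, 16); dropping signs (only squares matter) gives (7, 16); check 7² + 16² = 49 + 256 = 305 ✓.
  Scale by k = 2: (2·7, 2·16) = (14, 32).
Step 4: Order so x ≤ y and verify: 14² + 32² = 196 + 1024 = 1220 = n. ✓

n = 1220 = 14² + 32² (one valid representation with x ≤ y).


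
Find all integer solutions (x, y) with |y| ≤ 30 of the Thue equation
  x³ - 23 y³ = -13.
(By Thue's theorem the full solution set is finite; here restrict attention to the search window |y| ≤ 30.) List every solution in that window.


The equation is x³ - 23y³ = -13. For fixed y, x³ = 23·y³ − 13, so a solution requires the RHS to be a perfect cube.
Strategy: iterate y from -30 to 30, compute RHS = 23·y³ − 13, and check whether it is a (positive or negative) perfect cube.
Check small values of y:
  y = 0: RHS = -13 is not a perfect cube.
  y = 1: RHS = 10 is not a perfect cube.
  y = -1: RHS = -36 is not a perfect cube.
  y = 2: RHS = 171 is not a perfect cube.
  y = -2: RHS = -197 is not a perfect cube.
  y = 3: RHS = 608 is not a perfect cube.
  y = -3: RHS = -634 is not a perfect cube.
Continuing the search up to |y| = 30 finds no solutions either.
No (x, y) in the scanned range satisfies the equation.

No integer solutions with |y| ≤ 30.


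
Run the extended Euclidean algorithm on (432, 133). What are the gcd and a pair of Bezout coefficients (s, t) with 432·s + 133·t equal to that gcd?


Euclidean algorithm on (432, 133) — divide until remainder is 0:
  432 = 3 · 133 + 33
  133 = 4 · 33 + 1
  33 = 33 · 1 + 0
gcd(432, 133) = 1.
Track Bezout coefficients alongside the remainders: start with r₀ = 432 = a·1 + b·0 (s = 1, t = 0) and r₁ = 133 = a·0 + b·1 (s = 0, t = 1); each new remainder r_{k+1} = r_{k-1} − q_k·r_k inherits s_{k+1} = s_{k-1} − q_k·s_k, t_{k+1} = t_{k-1} − q_k·t_k, so r_k = a·s_k + b·t_k at every step:
  q = 3: r = 33, s = 1 − 3·0 = 1, t = 0 − 3·1 = -3  (check: 432·1 + 133·(-3) = 33)
  q = 4: r = 1, s = 0 − 4·1 = -4, t = 1 − 4·(-3) = 13  (check: 432·(-4) + 133·13 = 1)
The row with r = 1 (the gcd) gives the Bezout coefficients s = -4, t = 13.
Result: 432 · (-4) + 133 · (13) = 1.

gcd(432, 133) = 1; s = -4, t = 13 (check: 432·(-4) + 133·13 = 1).


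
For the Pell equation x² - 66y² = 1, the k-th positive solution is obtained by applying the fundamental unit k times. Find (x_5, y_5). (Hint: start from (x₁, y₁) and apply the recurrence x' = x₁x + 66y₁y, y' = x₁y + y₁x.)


Step 1: Find the fundamental solution (x₁, y₁) of x² - 66y² = 1.
  Expand √66 as a continued fraction. a₀ = ⌊√66⌋ = 8; iterate m_{k+1} = d_k·a_k − m_k, d_{k+1} = (66 − m_{k+1}²)/d_k, a_{k+1} = ⌊(a₀ + m_{k+1})/d_{k+1}⌋ (starting m₀ = 0, d₀ = 1), with convergents p_k = a_k·p_{k-1} + p_{k-2}, q_k = a_k·q_{k-1} + q_{k-2} (p₋₁ = 1, q₋₁ = 0):
  k = 0: a₀ = 8; p₀/q₀ = 8/1; p₀² − 66·q₀² = 64 − 66 = -2.
  k = 1: m = 8, d = 2, a = ⌊(8 + 8)/2⌋ = 8; p/q = (8·8 + 1)/(8·1 + 0) = 65/8; p² − 66·q² = 4225 − 4224 = 1.
  The first convergent with p² − 66·q² = 1 gives the fundamental solution (x₁, y₁) = (65, 8).
Step 2: Apply the recurrence (x_{n+1}, y_{n+1}) = (x₁x_n + 66y₁y_n, x₁y_n + y₁x_n) repeatedly.
  From (x_1, y_1) = (65, 8): x_2 = 65·65 + 66·8·8 = 8449; y_2 = 65·8 + 8·65 = 1040.
  From (x_2, y_2) = (8449, 1040): x_3 = 65·8449 + 66·8·1040 = 1098305; y_3 = 65·1040 + 8·8449 = 135192.
  From (x_3, y_3) = (1098305, 135192): x_4 = 65·1098305 + 66·8·135192 = 142771201; y_4 = 65·135192 + 8·1098305 = 17573920.
  From (x_4, y_4) = (142771201, 17573920): x_5 = 65·142771201 + 66·8·17573920 = 18559157825; y_5 = 65·17573920 + 8·142771201 = 2284474408.
Step 3: Verify x_5² - 66·y_5² = 344442339173258730625 - 344442339173258730624 = 1 (should be 1). ✓

(x_1, y_1) = (65, 8); (x_5, y_5) = (18559157825, 2284474408).


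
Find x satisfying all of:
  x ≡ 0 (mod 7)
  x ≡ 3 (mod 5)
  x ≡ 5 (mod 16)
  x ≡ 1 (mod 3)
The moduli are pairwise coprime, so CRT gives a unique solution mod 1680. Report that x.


Product of moduli M = 7 · 5 · 16 · 3 = 1680.
Merge one congruence at a time:
  Start: x ≡ 0 (mod 7).
  Combine with x ≡ 3 (mod 5); new modulus lcm = 35.
    Write x = 0 + 7·t and substitute into x ≡ 3 (mod 5): 7·t ≡ 3 − 0 = 3 (mod 5).
    Reduce coefficients mod 5: 2·t ≡ 3 (mod 5).
    The inverse of 2 mod 5 is 3 (since 2·3 = 6 = 1·5 + 1), so t ≡ 3·3 = 9 ≡ 4 (mod 5).
    Then x = 0 + 7·4 = 28, valid modulo lcm(7, 5) = 35: x ≡ 28 (mod 35).
  Combine with x ≡ 5 (mod 16); new modulus lcm = 560.
    Write x = 28 + 35·t and substitute into x ≡ 5 (mod 16): 35·t ≡ 5 − 28 = -23 (mod 16).
    Reduce coefficients mod 16: 3·t ≡ 9 (mod 16).
    The inverse of 3 mod 16 is 11 (since 3·11 = 33 = 2·16 + 1), so t ≡ 11·9 = 99 ≡ 3 (mod 16).
    Then x = 28 + 35·3 = 133, valid modulo lcm(35, 16) = 560: x ≡ 133 (mod 560).
  Combine with x ≡ 1 (mod 3); new modulus lcm = 1680.
    Write x = 133 + 560·t and substitute into x ≡ 1 (mod 3): 560·t ≡ 1 − 133 = -132 (mod 3).
    Reduce coefficients mod 3: 2·t ≡ 0 (mod 3).
    The inverse of 2 mod 3 is 2 (since 2·2 = 4 = 1·3 + 1), so t ≡ 2·0 = 0 ≡ 0 (mod 3).
    Then x = 133 + 560·0 = 133, valid modulo lcm(560, 3) = 1680: x ≡ 133 (mod 1680).
Verify against each original: 133 mod 7 = 0, 133 mod 5 = 3, 133 mod 16 = 5, 133 mod 3 = 1.

x ≡ 133 (mod 1680).


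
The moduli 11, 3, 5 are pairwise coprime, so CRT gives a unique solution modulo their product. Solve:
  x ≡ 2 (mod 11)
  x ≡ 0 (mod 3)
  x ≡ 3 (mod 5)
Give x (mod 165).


Moduli 11, 3, 5 are pairwise coprime; by CRT there is a unique solution modulo M = 11 · 3 · 5 = 165.
Solve pairwise, accumulating the modulus:
  Start with x ≡ 2 (mod 11).
  Combine with x ≡ 0 (mod 3): since gcd(11, 3) = 1, we get a unique residue mod 33.
    Write x = 2 + 11·t and substitute into x ≡ 0 (mod 3): 11·t ≡ 0 − 2 = -2 (mod 3).
    Reduce coefficients mod 3: 2·t ≡ 1 (mod 3).
    The inverse of 2 mod 3 is 2 (since 2·2 = 4 = 1·3 + 1), so t ≡ 2·1 = 2 ≡ 2 (mod 3).
    Then x = 2 + 11·2 = 24, valid modulo lcm(11, 3) = 33: x ≡ 24 (mod 33).
  Combine with x ≡ 3 (mod 5): since gcd(33, 5) = 1, we get a unique residue mod 165.
    Write x = 24 + 33·t and substitute into x ≡ 3 (mod 5): 33·t ≡ 3 − 24 = -21 (mod 5).
    Reduce coefficients mod 5: 3·t ≡ 4 (mod 5).
    The inverse of 3 mod 5 is 2 (since 3·2 = 6 = 1·5 + 1), so t ≡ 2·4 = 8 ≡ 3 (mod 5).
    Then x = 24 + 33·3 = 123, valid modulo lcm(33, 5) = 165: x ≡ 123 (mod 165).
Verify: 123 mod 11 = 2 ✓, 123 mod 3 = 0 ✓, 123 mod 5 = 3 ✓.

x ≡ 123 (mod 165).


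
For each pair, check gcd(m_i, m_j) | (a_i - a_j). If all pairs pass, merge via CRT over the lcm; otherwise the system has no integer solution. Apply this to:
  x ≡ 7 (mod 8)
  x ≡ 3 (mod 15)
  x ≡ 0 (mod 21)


Moduli 8, 15, 21 are not pairwise coprime, so CRT works modulo lcm(m_i) when all pairwise compatibility conditions hold.
Pairwise compatibility: gcd(m_i, m_j) must divide a_i - a_j for every pair.
Merge one congruence at a time:
  Start: x ≡ 7 (mod 8).
  Combine with x ≡ 3 (mod 15): gcd(8, 15) = 1; 3 - 7 = -4, which IS divisible by 1, so compatible.
    Write x = 7 + 8·t and substitute into x ≡ 3 (mod 15): 8·t ≡ 3 − 7 = -4 (mod 15).
    Reduce coefficients mod 15: 8·t ≡ 11 (mod 15).
    The inverse of 8 mod 15 is 2 (since 8·2 = 16 = 1·15 + 1), so t ≡ 2·11 = 22 ≡ 7 (mod 15).
    Then x = 7 + 8·7 = 63, valid modulo lcm(8, 15) = 120: x ≡ 63 (mod 120).
  Combine with x ≡ 0 (mod 21): gcd(120, 21) = 3; 0 - 63 = -63, which IS divisible by 3, so compatible.
    Write x = 63 + 120·t and substitute into x ≡ 0 (mod 21): 120·t ≡ 0 − 63 = -63 (mod 21).
    Divide the congruence (and modulus) by g = 3: 40·t ≡ -21 (mod 7).
    Reduce coefficients mod 7: 5·t ≡ 0 (mod 7).
    The inverse of 5 mod 7 is 3 (since 5·3 = 15 = 2·7 + 1), so t ≡ 3·0 = 0 ≡ 0 (mod 7).
    Then x = 63 + 120·0 = 63, valid modulo lcm(120, 21) = 840: x ≡ 63 (mod 840).
Verify: 63 mod 8 = 7, 63 mod 15 = 3, 63 mod 21 = 0.

x ≡ 63 (mod 840).


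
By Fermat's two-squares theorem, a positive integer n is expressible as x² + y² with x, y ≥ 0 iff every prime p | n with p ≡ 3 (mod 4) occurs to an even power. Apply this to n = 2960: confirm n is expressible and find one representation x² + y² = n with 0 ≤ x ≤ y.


Step 1: Factor n = 2960 = 2^4 · 5 · 37.
Step 2: Check the mod-4 condition on each prime factor: 2 = 2 (special); 5 ≡ 1 (mod 4), exponent 1; 37 ≡ 1 (mod 4), exponent 1.
All primes ≡ 3 (mod 4) appear to even exponent (or don't appear), so by the two-squares theorem n IS expressible as a sum of two squares.
Step 3: Build a representation. Group n = k² · m with k = 4 and m = 5 · 37 = 185 (a product of primes ≡ 1 (mod 4)); a representation of m scales to one of n via (k·x)² + (k·y)² = k²(x² + y²). Each prime p ≡ 1 (mod 4) is itself a sum of two squares; find a² by testing p − a² for a perfect square:
  5: 5 − 1² = 4 = 2² ⇒ 5 = 1² + 2².
  37: 37 − 1² = 36 = 6² ⇒ 37 = 1² + 6².
  Combine using the Brahmagupta–Fibonacci identity (a² + b²)(c² + d²) = (ac − bd)² + (ad + bc)² = (ac + bd)² + (ad − bc)²:
  5 · 37 = 185: from (1² + 2²)(1² + 6²), take (1·1 − 2·6, 1·6 + 2·1) = (1 − 12, 6 + 2) = (-11, 8); dropping signs (only squares matter) gives (11, 8); check 11² + 8² = 121 + 64 = 185 ✓.
  Scale by k = 4: (4·11, 4·8) = (44, 32).
Step 4: Order so x ≤ y and verify: 32² + 44² = 1024 + 1936 = 2960 = n. ✓

n = 2960 = 32² + 44² (one valid representation with x ≤ y).


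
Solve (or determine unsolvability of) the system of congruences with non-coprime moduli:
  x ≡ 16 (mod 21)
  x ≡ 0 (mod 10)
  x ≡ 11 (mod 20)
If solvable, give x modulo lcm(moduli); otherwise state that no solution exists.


Moduli 21, 10, 20 are not pairwise coprime, so CRT works modulo lcm(m_i) when all pairwise compatibility conditions hold.
Pairwise compatibility: gcd(m_i, m_j) must divide a_i - a_j for every pair.
Merge one congruence at a time:
  Start: x ≡ 16 (mod 21).
  Combine with x ≡ 0 (mod 10): gcd(21, 10) = 1; 0 - 16 = -16, which IS divisible by 1, so compatible.
    Write x = 16 + 21·t and substitute into x ≡ 0 (mod 10): 21·t ≡ 0 − 16 = -16 (mod 10).
    Reduce coefficients mod 10: 1·t ≡ 4 (mod 10).
    So t ≡ 4 (mod 10).
    Then x = 16 + 21·4 = 100, valid modulo lcm(21, 10) = 210: x ≡ 100 (mod 210).
  Combine with x ≡ 11 (mod 20): gcd(210, 20) = 10, and 11 - 100 = -89 is NOT divisible by 10.
    ⇒ system is inconsistent (no integer solution).

No solution (the system is inconsistent).


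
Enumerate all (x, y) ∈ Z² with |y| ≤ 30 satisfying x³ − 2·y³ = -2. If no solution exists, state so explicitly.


The equation is x³ - 2y³ = -2. For fixed y, x³ = 2·y³ − 2, so a solution requires the RHS to be a perfect cube.
Strategy: iterate y from -30 to 30, compute RHS = 2·y³ − 2, and check whether it is a (positive or negative) perfect cube.
Check small values of y:
  y = 0: RHS = -2 is not a perfect cube.
  y = 1: RHS = 0 = (0)³ ⇒ x = 0 works.
  y = -1: RHS = -4 is not a perfect cube.
  y = 2: RHS = 14 is not a perfect cube.
  y = -2: RHS = -18 is not a perfect cube.
  y = 3: RHS = 52 is not a perfect cube.
  y = -3: RHS = -56 is not a perfect cube.
Continuing the search up to |y| = 30 finds no further solutions beyond those listed.
Collected solutions: (0, 1).

Solutions (with |y| ≤ 30): (0, 1).


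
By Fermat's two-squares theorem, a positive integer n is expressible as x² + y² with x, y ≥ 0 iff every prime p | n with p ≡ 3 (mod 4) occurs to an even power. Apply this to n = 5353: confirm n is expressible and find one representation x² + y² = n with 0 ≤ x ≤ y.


Step 1: Factor n = 5353 = 53 · 101.
Step 2: Check the mod-4 condition on each prime factor: 53 ≡ 1 (mod 4), exponent 1; 101 ≡ 1 (mod 4), exponent 1.
All primes ≡ 3 (mod 4) appear to even exponent (or don't appear), so by the two-squares theorem n IS expressible as a sum of two squares.
Step 3: Build a representation. Here n = 53 · 101 is a product of primes ≡ 1 (mod 4). Each prime p ≡ 1 (mod 4) is itself a sum of two squares; find a² by testing p − a² for a perfect square:
  53: 53 − 1² = 52, 53 − 2² = 49 = 7² ⇒ 53 = 2² + 7².
  101: 101 − 1² = 100 = 10² ⇒ 101 = 1² + 10².
  Combine using the Brahmagupta–Fibonacci identity (a² + b²)(c² + d²) = (ac − bd)² + (ad + bc)² = (ac + bd)² + (ad − bc)²:
  53 · 101 = 5353: from (2² + 7²)(1² + 10²), take (2·1 − 7·10, 2·10 + 7·1) = (2 − 70, 20 + 7) = (-68, 27); dropping signs (only squares matter) gives (68, 27); check 68² + 27² = 4624 + 729 = 5353 ✓.
Step 4: Order so x ≤ y and verify: 27² + 68² = 729 + 4624 = 5353 = n. ✓

n = 5353 = 27² + 68² (one valid representation with x ≤ y).


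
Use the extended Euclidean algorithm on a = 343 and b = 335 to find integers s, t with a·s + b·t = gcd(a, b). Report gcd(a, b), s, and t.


Euclidean algorithm on (343, 335) — divide until remainder is 0:
  343 = 1 · 335 + 8
  335 = 41 · 8 + 7
  8 = 1 · 7 + 1
  7 = 7 · 1 + 0
gcd(343, 335) = 1.
Track Bezout coefficients alongside the remainders: start with r₀ = 343 = a·1 + b·0 (s = 1, t = 0) and r₁ = 335 = a·0 + b·1 (s = 0, t = 1); each new remainder r_{k+1} = r_{k-1} − q_k·r_k inherits s_{k+1} = s_{k-1} − q_k·s_k, t_{k+1} = t_{k-1} − q_k·t_k, so r_k = a·s_k + b·t_k at every step:
  q = 1: r = 8, s = 1 − 1·0 = 1, t = 0 − 1·1 = -1  (check: 343·1 + 335·(-1) = 8)
  q = 41: r = 7, s = 0 − 41·1 = -41, t = 1 − 41·(-1) = 42  (check: 343·(-41) + 335·42 = 7)
  q = 1: r = 1, s = 1 − 1·(-41) = 42, t = -1 − 1·42 = -43  (check: 343·42 + 335·(-43) = 1)
The row with r = 1 (the gcd) gives the Bezout coefficients s = 42, t = -43.
Result: 343 · (42) + 335 · (-43) = 1.

gcd(343, 335) = 1; s = 42, t = -43 (check: 343·42 + 335·(-43) = 1).


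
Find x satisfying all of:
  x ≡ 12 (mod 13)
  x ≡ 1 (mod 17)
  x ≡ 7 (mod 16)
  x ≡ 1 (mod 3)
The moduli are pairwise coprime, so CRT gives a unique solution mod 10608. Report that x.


Product of moduli M = 13 · 17 · 16 · 3 = 10608.
Merge one congruence at a time:
  Start: x ≡ 12 (mod 13).
  Combine with x ≡ 1 (mod 17); new modulus lcm = 221.
    Write x = 12 + 13·t and substitute into x ≡ 1 (mod 17): 13·t ≡ 1 − 12 = -11 (mod 17).
    Reduce coefficients mod 17: 13·t ≡ 6 (mod 17).
    The inverse of 13 mod 17 is 4 (since 13·4 = 52 = 3·17 + 1), so t ≡ 4·6 = 24 ≡ 7 (mod 17).
    Then x = 12 + 13·7 = 103, valid modulo lcm(13, 17) = 221: x ≡ 103 (mod 221).
  Combine with x ≡ 7 (mod 16); new modulus lcm = 3536.
    Write x = 103 + 221·t and substitute into x ≡ 7 (mod 16): 221·t ≡ 7 − 103 = -96 (mod 16).
    Reduce coefficients mod 16: 13·t ≡ 0 (mod 16).
    The inverse of 13 mod 16 is 5 (since 13·5 = 65 = 4·16 + 1), so t ≡ 5·0 = 0 ≡ 0 (mod 16).
    Then x = 103 + 221·0 = 103, valid modulo lcm(221, 16) = 3536: x ≡ 103 (mod 3536).
  Combine with x ≡ 1 (mod 3); new modulus lcm = 10608.
    Write x = 103 + 3536·t and substitute into x ≡ 1 (mod 3): 3536·t ≡ 1 − 103 = -102 (mod 3).
    Reduce coefficients mod 3: 2·t ≡ 0 (mod 3).
    The inverse of 2 mod 3 is 2 (since 2·2 = 4 = 1·3 + 1), so t ≡ 2·0 = 0 ≡ 0 (mod 3).
    Then x = 103 + 3536·0 = 103, valid modulo lcm(3536, 3) = 10608: x ≡ 103 (mod 10608).
Verify against each original: 103 mod 13 = 12, 103 mod 17 = 1, 103 mod 16 = 7, 103 mod 3 = 1.

x ≡ 103 (mod 10608).


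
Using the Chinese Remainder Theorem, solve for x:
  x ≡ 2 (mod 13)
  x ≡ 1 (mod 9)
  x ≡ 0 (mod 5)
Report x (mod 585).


Moduli 13, 9, 5 are pairwise coprime; by CRT there is a unique solution modulo M = 13 · 9 · 5 = 585.
Solve pairwise, accumulating the modulus:
  Start with x ≡ 2 (mod 13).
  Combine with x ≡ 1 (mod 9): since gcd(13, 9) = 1, we get a unique residue mod 117.
    Write x = 2 + 13·t and substitute into x ≡ 1 (mod 9): 13·t ≡ 1 − 2 = -1 (mod 9).
    Reduce coefficients mod 9: 4·t ≡ 8 (mod 9).
    The inverse of 4 mod 9 is 7 (since 4·7 = 28 = 3·9 + 1), so t ≡ 7·8 = 56 ≡ 2 (mod 9).
    Then x = 2 + 13·2 = 28, valid modulo lcm(13, 9) = 117: x ≡ 28 (mod 117).
  Combine with x ≡ 0 (mod 5): since gcd(117, 5) = 1, we get a unique residue mod 585.
    Write x = 28 + 117·t and substitute into x ≡ 0 (mod 5): 117·t ≡ 0 − 28 = -28 (mod 5).
    Reduce coefficients mod 5: 2·t ≡ 2 (mod 5).
    The inverse of 2 mod 5 is 3 (since 2·3 = 6 = 1·5 + 1), so t ≡ 3·2 = 6 ≡ 1 (mod 5).
    Then x = 28 + 117·1 = 145, valid modulo lcm(117, 5) = 585: x ≡ 145 (mod 585).
Verify: 145 mod 13 = 2 ✓, 145 mod 9 = 1 ✓, 145 mod 5 = 0 ✓.

x ≡ 145 (mod 585).


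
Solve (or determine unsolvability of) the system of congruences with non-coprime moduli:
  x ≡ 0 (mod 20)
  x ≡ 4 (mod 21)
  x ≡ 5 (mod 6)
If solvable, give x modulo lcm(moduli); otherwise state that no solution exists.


Moduli 20, 21, 6 are not pairwise coprime, so CRT works modulo lcm(m_i) when all pairwise compatibility conditions hold.
Pairwise compatibility: gcd(m_i, m_j) must divide a_i - a_j for every pair.
Merge one congruence at a time:
  Start: x ≡ 0 (mod 20).
  Combine with x ≡ 4 (mod 21): gcd(20, 21) = 1; 4 - 0 = 4, which IS divisible by 1, so compatible.
    Write x = 0 + 20·t and substitute into x ≡ 4 (mod 21): 20·t ≡ 4 − 0 = 4 (mod 21).
    The inverse of 20 mod 21 is 20 (since 20·20 = 400 = 19·21 + 1), so t ≡ 20·4 = 80 ≡ 17 (mod 21).
    Then x = 0 + 20·17 = 340, valid modulo lcm(20, 21) = 420: x ≡ 340 (mod 420).
  Combine with x ≡ 5 (mod 6): gcd(420, 6) = 6, and 5 - 340 = -335 is NOT divisible by 6.
    ⇒ system is inconsistent (no integer solution).

No solution (the system is inconsistent).


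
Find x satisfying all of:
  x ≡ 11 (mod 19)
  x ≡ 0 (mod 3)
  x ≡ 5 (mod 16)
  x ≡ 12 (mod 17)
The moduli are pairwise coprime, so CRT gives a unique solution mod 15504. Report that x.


Product of moduli M = 19 · 3 · 16 · 17 = 15504.
Merge one congruence at a time:
  Start: x ≡ 11 (mod 19).
  Combine with x ≡ 0 (mod 3); new modulus lcm = 57.
    Write x = 11 + 19·t and substitute into x ≡ 0 (mod 3): 19·t ≡ 0 − 11 = -11 (mod 3).
    Reduce coefficients mod 3: 1·t ≡ 1 (mod 3).
    So t ≡ 1 (mod 3).
    Then x = 11 + 19·1 = 30, valid modulo lcm(19, 3) = 57: x ≡ 30 (mod 57).
  Combine with x ≡ 5 (mod 16); new modulus lcm = 912.
    Write x = 30 + 57·t and substitute into x ≡ 5 (mod 16): 57·t ≡ 5 − 30 = -25 (mod 16).
    Reduce coefficients mod 16: 9·t ≡ 7 (mod 16).
    The inverse of 9 mod 16 is 9 (since 9·9 = 81 = 5·16 + 1), so t ≡ 9·7 = 63 ≡ 15 (mod 16).
    Then x = 30 + 57·15 = 885, valid modulo lcm(57, 16) = 912: x ≡ 885 (mod 912).
  Combine with x ≡ 12 (mod 17); new modulus lcm = 15504.
    Write x = 885 + 912·t and substitute into x ≡ 12 (mod 17): 912·t ≡ 12 − 885 = -873 (mod 17).
    Reduce coefficients mod 17: 11·t ≡ 11 (mod 17).
    The inverse of 11 mod 17 is 14 (since 11·14 = 154 = 9·17 + 1), so t ≡ 14·11 = 154 ≡ 1 (mod 17).
    Then x = 885 + 912·1 = 1797, valid modulo lcm(912, 17) = 15504: x ≡ 1797 (mod 15504).
Verify against each original: 1797 mod 19 = 11, 1797 mod 3 = 0, 1797 mod 16 = 5, 1797 mod 17 = 12.

x ≡ 1797 (mod 15504).


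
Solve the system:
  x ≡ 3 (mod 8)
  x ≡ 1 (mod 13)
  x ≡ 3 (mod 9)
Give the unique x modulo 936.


Moduli 8, 13, 9 are pairwise coprime; by CRT there is a unique solution modulo M = 8 · 13 · 9 = 936.
Solve pairwise, accumulating the modulus:
  Start with x ≡ 3 (mod 8).
  Combine with x ≡ 1 (mod 13): since gcd(8, 13) = 1, we get a unique residue mod 104.
    Write x = 3 + 8·t and substitute into x ≡ 1 (mod 13): 8·t ≡ 1 − 3 = -2 (mod 13).
    Reduce coefficients mod 13: 8·t ≡ 11 (mod 13).
    The inverse of 8 mod 13 is 5 (since 8·5 = 40 = 3·13 + 1), so t ≡ 5·11 = 55 ≡ 3 (mod 13).
    Then x = 3 + 8·3 = 27, valid modulo lcm(8, 13) = 104: x ≡ 27 (mod 104).
  Combine with x ≡ 3 (mod 9): since gcd(104, 9) = 1, we get a unique residue mod 936.
    Write x = 27 + 104·t and substitute into x ≡ 3 (mod 9): 104·t ≡ 3 − 27 = -24 (mod 9).
    Reduce coefficients mod 9: 5·t ≡ 3 (mod 9).
    The inverse of 5 mod 9 is 2 (since 5·2 = 10 = 1·9 + 1), so t ≡ 2·3 = 6 ≡ 6 (mod 9).
    Then x = 27 + 104·6 = 651, valid modulo lcm(104, 9) = 936: x ≡ 651 (mod 936).
Verify: 651 mod 8 = 3 ✓, 651 mod 13 = 1 ✓, 651 mod 9 = 3 ✓.

x ≡ 651 (mod 936).


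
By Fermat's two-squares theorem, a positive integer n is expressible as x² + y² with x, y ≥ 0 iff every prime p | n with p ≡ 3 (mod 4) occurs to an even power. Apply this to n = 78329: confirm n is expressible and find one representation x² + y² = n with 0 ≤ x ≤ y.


Step 1: Factor n = 78329 = 29 · 37 · 73.
Step 2: Check the mod-4 condition on each prime factor: 29 ≡ 1 (mod 4), exponent 1; 37 ≡ 1 (mod 4), exponent 1; 73 ≡ 1 (mod 4), exponent 1.
All primes ≡ 3 (mod 4) appear to even exponent (or don't appear), so by the two-squares theorem n IS expressible as a sum of two squares.
Step 3: Build a representation. Here n = 29 · 37 · 73 is a product of primes ≡ 1 (mod 4). Each prime p ≡ 1 (mod 4) is itself a sum of two squares; find a² by testing p − a² for a perfect square:
  29: 29 − 1² = 28, 29 − 2² = 25 = 5² ⇒ 29 = 2² + 5².
  37: 37 − 1² = 36 = 6² ⇒ 37 = 1² + 6².
  73: 73 − 1² = 72, 73 − 2² = 69, 73 − 3² = 64 = 8² ⇒ 73 = 3² + 8².
  Combine using the Brahmagupta–Fibonacci identity (a² + b²)(c² + d²) = (ac − bd)² + (ad + bc)² = (ac + bd)² + (ad − bc)²:
  29 · 37 = 1073: from (2² + 5²)(1² + 6²), take (2·1 − 5·6, 2·6 + 5·1) = (2 − 30, 12 + 5) = (-28, 17); dropping signs (only squares matter) gives (28, 17); check 28² + 17² = 784 + 289 = 1073 ✓.
  1073 · 73 = 78329: from (28² + 17²)(3² + 8²), take (28·3 − 17·8, 28·8 + 17·3) = (84 − 136, 224 + 51) = (-52, 275); dropping signs (only squares matter) gives (52, 275); check 52² + 275² = 2704 + 75625 = 78329 ✓.
Step 4: Order so x ≤ y and verify: 52² + 275² = 2704 + 75625 = 78329 = n. ✓

n = 78329 = 52² + 275² (one valid representation with x ≤ y).
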